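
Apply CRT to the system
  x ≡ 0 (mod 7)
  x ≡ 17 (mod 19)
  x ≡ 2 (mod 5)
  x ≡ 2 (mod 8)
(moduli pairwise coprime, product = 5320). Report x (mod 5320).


Product of moduli M = 7 · 19 · 5 · 8 = 5320.
Merge one congruence at a time:
  Start: x ≡ 0 (mod 7).
  Combine with x ≡ 17 (mod 19); new modulus lcm = 133.
    Write x = 0 + 7·t and substitute into x ≡ 17 (mod 19): 7·t ≡ 17 − 0 = 17 (mod 19).
    The inverse of 7 mod 19 is 11 (since 7·11 = 77 = 4·19 + 1), so t ≡ 11·17 = 187 ≡ 16 (mod 19).
    Then x = 0 + 7·16 = 112, valid modulo lcm(7, 19) = 133: x ≡ 112 (mod 133).
  Combine with x ≡ 2 (mod 5); new modulus lcm = 665.
    Write x = 112 + 133·t and substitute into x ≡ 2 (mod 5): 133·t ≡ 2 − 112 = -110 (mod 5).
    Reduce coefficients mod 5: 3·t ≡ 0 (mod 5).
    The inverse of 3 mod 5 is 2 (since 3·2 = 6 = 1·5 + 1), so t ≡ 2·0 = 0 ≡ 0 (mod 5).
    Then x = 112 + 133·0 = 112, valid modulo lcm(133, 5) = 665: x ≡ 112 (mod 665).
  Combine with x ≡ 2 (mod 8); new modulus lcm = 5320.
    Write x = 112 + 665·t and substitute into x ≡ 2 (mod 8): 665·t ≡ 2 − 112 = -110 (mod 8).
    Reduce coefficients mod 8: 1·t ≡ 2 (mod 8).
    So t ≡ 2 (mod 8).
    Then x = 112 + 665·2 = 1442, valid modulo lcm(665, 8) = 5320: x ≡ 1442 (mod 5320).
Verify against each original: 1442 mod 7 = 0, 1442 mod 19 = 17, 1442 mod 5 = 2, 1442 mod 8 = 2.

x ≡ 1442 (mod 5320).


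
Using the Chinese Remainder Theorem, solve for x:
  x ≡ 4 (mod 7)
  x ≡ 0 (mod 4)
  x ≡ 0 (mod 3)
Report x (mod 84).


Moduli 7, 4, 3 are pairwise coprime; by CRT there is a unique solution modulo M = 7 · 4 · 3 = 84.
Solve pairwise, accumulating the modulus:
  Start with x ≡ 4 (mod 7).
  Combine with x ≡ 0 (mod 4): since gcd(7, 4) = 1, we get a unique residue mod 28.
    Write x = 4 + 7·t and substitute into x ≡ 0 (mod 4): 7·t ≡ 0 − 4 = -4 (mod 4).
    Reduce coefficients mod 4: 3·t ≡ 0 (mod 4).
    The inverse of 3 mod 4 is 3 (since 3·3 = 9 = 2·4 + 1), so t ≡ 3·0 = 0 ≡ 0 (mod 4).
    Then x = 4 + 7·0 = 4, valid modulo lcm(7, 4) = 28: x ≡ 4 (mod 28).
  Combine with x ≡ 0 (mod 3): since gcd(28, 3) = 1, we get a unique residue mod 84.
    Write x = 4 + 28·t and substitute into x ≡ 0 (mod 3): 28·t ≡ 0 − 4 = -4 (mod 3).
    Reduce coefficients mod 3: 1·t ≡ 2 (mod 3).
    So t ≡ 2 (mod 3).
    Then x = 4 + 28·2 = 60, valid modulo lcm(28, 3) = 84: x ≡ 60 (mod 84).
Verify: 60 mod 7 = 4 ✓, 60 mod 4 = 0 ✓, 60 mod 3 = 0 ✓.

x ≡ 60 (mod 84).


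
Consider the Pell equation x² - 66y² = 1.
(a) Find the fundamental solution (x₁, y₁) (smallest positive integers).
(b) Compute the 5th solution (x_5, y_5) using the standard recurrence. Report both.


Step 1: Find the fundamental solution (x₁, y₁) of x² - 66y² = 1.
  Expand √66 as a continued fraction. a₀ = ⌊√66⌋ = 8; iterate m_{k+1} = d_k·a_k − m_k, d_{k+1} = (66 − m_{k+1}²)/d_k, a_{k+1} = ⌊(a₀ + m_{k+1})/d_{k+1}⌋ (starting m₀ = 0, d₀ = 1), with convergents p_k = a_k·p_{k-1} + p_{k-2}, q_k = a_k·q_{k-1} + q_{k-2} (p₋₁ = 1, q₋₁ = 0):
  k = 0: a₀ = 8; p₀/q₀ = 8/1; p₀² − 66·q₀² = 64 − 66 = -2.
  k = 1: m = 8, d = 2, a = ⌊(8 + 8)/2⌋ = 8; p/q = (8·8 + 1)/(8·1 + 0) = 65/8; p² − 66·q² = 4225 − 4224 = 1.
  The first convergent with p² − 66·q² = 1 gives the fundamental solution (x₁, y₁) = (65, 8).
Step 2: Apply the recurrence (x_{n+1}, y_{n+1}) = (x₁x_n + 66y₁y_n, x₁y_n + y₁x_n) repeatedly.
  From (x_1, y_1) = (65, 8): x_2 = 65·65 + 66·8·8 = 8449; y_2 = 65·8 + 8·65 = 1040.
  From (x_2, y_2) = (8449, 1040): x_3 = 65·8449 + 66·8·1040 = 1098305; y_3 = 65·1040 + 8·8449 = 135192.
  From (x_3, y_3) = (1098305, 135192): x_4 = 65·1098305 + 66·8·135192 = 142771201; y_4 = 65·135192 + 8·1098305 = 17573920.
  From (x_4, y_4) = (142771201, 17573920): x_5 = 65·142771201 + 66·8·17573920 = 18559157825; y_5 = 65·17573920 + 8·142771201 = 2284474408.
Step 3: Verify x_5² - 66·y_5² = 344442339173258730625 - 344442339173258730624 = 1 (should be 1). ✓

(x_1, y_1) = (65, 8); (x_5, y_5) = (18559157825, 2284474408).


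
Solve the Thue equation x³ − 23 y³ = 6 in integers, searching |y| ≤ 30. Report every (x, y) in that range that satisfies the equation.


The equation is x³ - 23y³ = 6. For fixed y, x³ = 23·y³ + 6, so a solution requires the RHS to be a perfect cube.
Strategy: iterate y from -30 to 30, compute RHS = 23·y³ + 6, and check whether it is a (positive or negative) perfect cube.
Check small values of y:
  y = 0: RHS = 6 is not a perfect cube.
  y = 1: RHS = 29 is not a perfect cube.
  y = -1: RHS = -17 is not a perfect cube.
  y = 2: RHS = 190 is not a perfect cube.
  y = -2: RHS = -178 is not a perfect cube.
  y = 3: RHS = 627 is not a perfect cube.
  y = -3: RHS = -615 is not a perfect cube.
Continuing the search up to |y| = 30 finds no solutions either.
No (x, y) in the scanned range satisfies the equation.

No integer solutions with |y| ≤ 30.


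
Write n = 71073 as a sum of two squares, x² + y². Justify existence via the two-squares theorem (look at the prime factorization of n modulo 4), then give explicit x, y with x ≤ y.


Step 1: Factor n = 71073 = 3^2 · 53 · 149.
Step 2: Check the mod-4 condition on each prime factor: 3 ≡ 3 (mod 4), exponent 2 (must be even); 53 ≡ 1 (mod 4), exponent 1; 149 ≡ 1 (mod 4), exponent 1.
All primes ≡ 3 (mod 4) appear to even exponent (or don't appear), so by the two-squares theorem n IS expressible as a sum of two squares.
Step 3: Build a representation. Group n = k² · m with k = 3 and m = 53 · 149 = 7897 (a product of primes ≡ 1 (mod 4)); a representation of m scales to one of n via (k·x)² + (k·y)² = k²(x² + y²). Each prime p ≡ 1 (mod 4) is itself a sum of two squares; find a² by testing p − a² for a perfect square:
  53: 53 − 1² = 52, 53 − 2² = 49 = 7² ⇒ 53 = 2² + 7².
  149: 149 − 1² = 148, 149 − 2² = 145, 149 − 3² = 140, 149 − 4² = 133, 149 − 5² = 124, 149 − 6² = 113, 149 − 7² = 100 = 10² ⇒ 149 = 7² + 10².
  Combine using the Brahmagupta–Fibonacci identity (a² + b²)(c² + d²) = (ac − bd)² + (ad + bc)² = (ac + bd)² + (ad − bc)²:
  53 · 149 = 7897: from (2² + 7²)(7² + 10²), take (2·7 − 7·10, 2·10 + 7·7) = (14 − 70, 20 + 49) = (-56, 69); dropping signs (only squares matter) gives (56, 69); check 56² + 69² = 3136 + 4761 = 7897 ✓.
  Scale by k = 3: (3·56, 3·69) = (168, 207).
Step 4: Order so x ≤ y and verify: 168² + 207² = 28224 + 42849 = 71073 = n. ✓

n = 71073 = 168² + 207² (one valid representation with x ≤ y).


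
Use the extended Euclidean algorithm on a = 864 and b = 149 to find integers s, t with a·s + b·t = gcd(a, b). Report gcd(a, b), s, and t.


Euclidean algorithm on (864, 149) — divide until remainder is 0:
  864 = 5 · 149 + 119
  149 = 1 · 119 + 30
  119 = 3 · 30 + 29
  30 = 1 · 29 + 1
  29 = 29 · 1 + 0
gcd(864, 149) = 1.
Track Bezout coefficients alongside the remainders: start with r₀ = 864 = a·1 + b·0 (s = 1, t = 0) and r₁ = 149 = a·0 + b·1 (s = 0, t = 1); each new remainder r_{k+1} = r_{k-1} − q_k·r_k inherits s_{k+1} = s_{k-1} − q_k·s_k, t_{k+1} = t_{k-1} − q_k·t_k, so r_k = a·s_k + b·t_k at every step:
  q = 5: r = 119, s = 1 − 5·0 = 1, t = 0 − 5·1 = -5  (check: 864·1 + 149·(-5) = 119)
  q = 1: r = 30, s = 0 − 1·1 = -1, t = 1 − 1·(-5) = 6  (check: 864·(-1) + 149·6 = 30)
  q = 3: r = 29, s = 1 − 3·(-1) = 4, t = -5 − 3·6 = -23  (check: 864·4 + 149·(-23) = 29)
  q = 1: r = 1, s = -1 − 1·4 = -5, t = 6 − 1·(-23) = 29  (check: 864·(-5) + 149·29 = 1)
The row with r = 1 (the gcd) gives the Bezout coefficients s = -5, t = 29.
Result: 864 · (-5) + 149 · (29) = 1.

gcd(864, 149) = 1; s = -5, t = 29 (check: 864·(-5) + 149·29 = 1).


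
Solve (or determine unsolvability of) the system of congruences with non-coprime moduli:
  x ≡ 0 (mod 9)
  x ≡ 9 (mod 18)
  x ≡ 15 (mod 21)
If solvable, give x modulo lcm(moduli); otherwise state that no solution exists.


Moduli 9, 18, 21 are not pairwise coprime, so CRT works modulo lcm(m_i) when all pairwise compatibility conditions hold.
Pairwise compatibility: gcd(m_i, m_j) must divide a_i - a_j for every pair.
Merge one congruence at a time:
  Start: x ≡ 0 (mod 9).
  Combine with x ≡ 9 (mod 18): gcd(9, 18) = 9; 9 - 0 = 9, which IS divisible by 9, so compatible.
    Write x = 0 + 9·t and substitute into x ≡ 9 (mod 18): 9·t ≡ 9 − 0 = 9 (mod 18).
    Divide the congruence (and modulus) by g = 9: 1·t ≡ 1 (mod 2).
    So t ≡ 1 (mod 2).
    Then x = 0 + 9·1 = 9, valid modulo lcm(9, 18) = 18: x ≡ 9 (mod 18).
  Combine with x ≡ 15 (mod 21): gcd(18, 21) = 3; 15 - 9 = 6, which IS divisible by 3, so compatible.
    Write x = 9 + 18·t and substitute into x ≡ 15 (mod 21): 18·t ≡ 15 − 9 = 6 (mod 21).
    Divide the congruence (and modulus) by g = 3: 6·t ≡ 2 (mod 7).
    The inverse of 6 mod 7 is 6 (since 6·6 = 36 = 5·7 + 1), so t ≡ 6·2 = 12 ≡ 5 (mod 7).
    Then x = 9 + 18·5 = 99, valid modulo lcm(18, 21) = 126: x ≡ 99 (mod 126).
Verify: 99 mod 9 = 0, 99 mod 18 = 9, 99 mod 21 = 15.

x ≡ 99 (mod 126).


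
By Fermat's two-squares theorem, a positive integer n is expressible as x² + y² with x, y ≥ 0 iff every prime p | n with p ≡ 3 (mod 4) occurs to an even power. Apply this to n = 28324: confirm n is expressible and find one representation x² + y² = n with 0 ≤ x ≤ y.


Step 1: Factor n = 28324 = 2^2 · 73 · 97.
Step 2: Check the mod-4 condition on each prime factor: 2 = 2 (special); 73 ≡ 1 (mod 4), exponent 1; 97 ≡ 1 (mod 4), exponent 1.
All primes ≡ 3 (mod 4) appear to even exponent (or don't appear), so by the two-squares theorem n IS expressible as a sum of two squares.
Step 3: Build a representation. Group n = k² · m with k = 2 and m = 73 · 97 = 7081 (a product of primes ≡ 1 (mod 4)); a representation of m scales to one of n via (k·x)² + (k·y)² = k²(x² + y²). Each prime p ≡ 1 (mod 4) is itself a sum of two squares; find a² by testing p − a² for a perfect square:
  73: 73 − 1² = 72, 73 − 2² = 69, 73 − 3² = 64 = 8² ⇒ 73 = 3² + 8².
  97: 97 − 1² = 96, 97 − 2² = 93, 97 − 3² = 88, 97 − 4² = 81 = 9² ⇒ 97 = 4² + 9².
  Combine using the Brahmagupta–Fibonacci identity (a² + b²)(c² + d²) = (ac − bd)² + (ad + bc)² = (ac + bd)² + (ad − bc)²:
  73 · 97 = 7081: from (3² + 8²)(4² + 9²), take (3·4 − 8·9, 3·9 + 8·4) = (12 − 72, 27 + 32) = (-60, 59); dropping signs (only squares matter) gives (60, 59); check 60² + 59² = 3600 + 3481 = 7081 ✓.
  Scale by k = 2: (2·60, 2·59) = (120, 118).
Step 4: Order so x ≤ y and verify: 118² + 120² = 13924 + 14400 = 28324 = n. ✓

n = 28324 = 118² + 120² (one valid representation with x ≤ y).


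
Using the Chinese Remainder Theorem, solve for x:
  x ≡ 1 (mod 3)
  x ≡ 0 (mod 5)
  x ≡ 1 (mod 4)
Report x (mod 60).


Moduli 3, 5, 4 are pairwise coprime; by CRT there is a unique solution modulo M = 3 · 5 · 4 = 60.
Solve pairwise, accumulating the modulus:
  Start with x ≡ 1 (mod 3).
  Combine with x ≡ 0 (mod 5): since gcd(3, 5) = 1, we get a unique residue mod 15.
    Write x = 1 + 3·t and substitute into x ≡ 0 (mod 5): 3·t ≡ 0 − 1 = -1 (mod 5).
    Reduce coefficients mod 5: 3·t ≡ 4 (mod 5).
    The inverse of 3 mod 5 is 2 (since 3·2 = 6 = 1·5 + 1), so t ≡ 2·4 = 8 ≡ 3 (mod 5).
    Then x = 1 + 3·3 = 10, valid modulo lcm(3, 5) = 15: x ≡ 10 (mod 15).
  Combine with x ≡ 1 (mod 4): since gcd(15, 4) = 1, we get a unique residue mod 60.
    Write x = 10 + 15·t and substitute into x ≡ 1 (mod 4): 15·t ≡ 1 − 10 = -9 (mod 4).
    Reduce coefficients mod 4: 3·t ≡ 3 (mod 4).
    The inverse of 3 mod 4 is 3 (since 3·3 = 9 = 2·4 + 1), so t ≡ 3·3 = 9 ≡ 1 (mod 4).
    Then x = 10 + 15·1 = 25, valid modulo lcm(15, 4) = 60: x ≡ 25 (mod 60).
Verify: 25 mod 3 = 1 ✓, 25 mod 5 = 0 ✓, 25 mod 4 = 1 ✓.

x ≡ 25 (mod 60).


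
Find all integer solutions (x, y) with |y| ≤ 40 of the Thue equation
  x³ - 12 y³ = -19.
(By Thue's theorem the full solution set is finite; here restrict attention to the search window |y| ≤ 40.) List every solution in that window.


The equation is x³ - 12y³ = -19. For fixed y, x³ = 12·y³ − 19, so a solution requires the RHS to be a perfect cube.
Strategy: iterate y from -40 to 40, compute RHS = 12·y³ − 19, and check whether it is a (positive or negative) perfect cube.
Check small values of y:
  y = 0: RHS = -19 is not a perfect cube.
  y = 1: RHS = -7 is not a perfect cube.
  y = -1: RHS = -31 is not a perfect cube.
  y = 2: RHS = 77 is not a perfect cube.
  y = -2: RHS = -115 is not a perfect cube.
  y = 3: RHS = 305 is not a perfect cube.
  y = -3: RHS = -343 = (-7)³ ⇒ x = -7 works.
Continuing the search up to |y| = 40 finds no further solutions beyond those listed.
Collected solutions: (-7, -3).

Solutions (with |y| ≤ 40): (-7, -3).


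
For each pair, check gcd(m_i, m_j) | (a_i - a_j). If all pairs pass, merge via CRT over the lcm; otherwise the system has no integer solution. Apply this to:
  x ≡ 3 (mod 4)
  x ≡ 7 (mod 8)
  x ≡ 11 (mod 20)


Moduli 4, 8, 20 are not pairwise coprime, so CRT works modulo lcm(m_i) when all pairwise compatibility conditions hold.
Pairwise compatibility: gcd(m_i, m_j) must divide a_i - a_j for every pair.
Merge one congruence at a time:
  Start: x ≡ 3 (mod 4).
  Combine with x ≡ 7 (mod 8): gcd(4, 8) = 4; 7 - 3 = 4, which IS divisible by 4, so compatible.
    Write x = 3 + 4·t and substitute into x ≡ 7 (mod 8): 4·t ≡ 7 − 3 = 4 (mod 8).
    Divide the congruence (and modulus) by g = 4: 1·t ≡ 1 (mod 2).
    So t ≡ 1 (mod 2).
    Then x = 3 + 4·1 = 7, valid modulo lcm(4, 8) = 8: x ≡ 7 (mod 8).
  Combine with x ≡ 11 (mod 20): gcd(8, 20) = 4; 11 - 7 = 4, which IS divisible by 4, so compatible.
    Write x = 7 + 8·t and substitute into x ≡ 11 (mod 20): 8·t ≡ 11 − 7 = 4 (mod 20).
    Divide the congruence (and modulus) by g = 4: 2·t ≡ 1 (mod 5).
    The inverse of 2 mod 5 is 3 (since 2·3 = 6 = 1·5 + 1), so t ≡ 3·1 = 3 ≡ 3 (mod 5).
    Then x = 7 + 8·3 = 31, valid modulo lcm(8, 20) = 40: x ≡ 31 (mod 40).
Verify: 31 mod 4 = 3, 31 mod 8 = 7, 31 mod 20 = 11.

x ≡ 31 (mod 40).


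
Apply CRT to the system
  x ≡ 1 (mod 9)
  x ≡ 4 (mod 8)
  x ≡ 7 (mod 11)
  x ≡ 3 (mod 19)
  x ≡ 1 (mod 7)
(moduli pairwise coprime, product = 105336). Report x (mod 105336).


Product of moduli M = 9 · 8 · 11 · 19 · 7 = 105336.
Merge one congruence at a time:
  Start: x ≡ 1 (mod 9).
  Combine with x ≡ 4 (mod 8); new modulus lcm = 72.
    Write x = 1 + 9·t and substitute into x ≡ 4 (mod 8): 9·t ≡ 4 − 1 = 3 (mod 8).
    Reduce coefficients mod 8: 1·t ≡ 3 (mod 8).
    So t ≡ 3 (mod 8).
    Then x = 1 + 9·3 = 28, valid modulo lcm(9, 8) = 72: x ≡ 28 (mod 72).
  Combine with x ≡ 7 (mod 11); new modulus lcm = 792.
    Write x = 28 + 72·t and substitute into x ≡ 7 (mod 11): 72·t ≡ 7 − 28 = -21 (mod 11).
    Reduce coefficients mod 11: 6·t ≡ 1 (mod 11).
    The inverse of 6 mod 11 is 2 (since 6·2 = 12 = 1·11 + 1), so t ≡ 2·1 = 2 ≡ 2 (mod 11).
    Then x = 28 + 72·2 = 172, valid modulo lcm(72, 11) = 792: x ≡ 172 (mod 792).
  Combine with x ≡ 3 (mod 19); new modulus lcm = 15048.
    Write x = 172 + 792·t and substitute into x ≡ 3 (mod 19): 792·t ≡ 3 − 172 = -169 (mod 19).
    Reduce coefficients mod 19: 13·t ≡ 2 (mod 19).
    The inverse of 13 mod 19 is 3 (since 13·3 = 39 = 2·19 + 1), so t ≡ 3·2 = 6 ≡ 6 (mod 19).
    Then x = 172 + 792·6 = 4924, valid modulo lcm(792, 19) = 15048: x ≡ 4924 (mod 15048).
  Combine with x ≡ 1 (mod 7); new modulus lcm = 105336.
    Write x = 4924 + 15048·t and substitute into x ≡ 1 (mod 7): 15048·t ≡ 1 − 4924 = -4923 (mod 7).
    Reduce coefficients mod 7: 5·t ≡ 5 (mod 7).
    The inverse of 5 mod 7 is 3 (since 5·3 = 15 = 2·7 + 1), so t ≡ 3·5 = 15 ≡ 1 (mod 7).
    Then x = 4924 + 15048·1 = 19972, valid modulo lcm(15048, 7) = 105336: x ≡ 19972 (mod 105336).
Verify against each original: 19972 mod 9 = 1, 19972 mod 8 = 4, 19972 mod 11 = 7, 19972 mod 19 = 3, 19972 mod 7 = 1.

x ≡ 19972 (mod 105336).


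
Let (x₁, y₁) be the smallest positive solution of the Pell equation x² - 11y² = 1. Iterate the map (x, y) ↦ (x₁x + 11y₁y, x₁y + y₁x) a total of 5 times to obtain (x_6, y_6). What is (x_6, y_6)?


Step 1: Find the fundamental solution (x₁, y₁) of x² - 11y² = 1.
  Expand √11 as a continued fraction. a₀ = ⌊√11⌋ = 3; iterate m_{k+1} = d_k·a_k − m_k, d_{k+1} = (11 − m_{k+1}²)/d_k, a_{k+1} = ⌊(a₀ + m_{k+1})/d_{k+1}⌋ (starting m₀ = 0, d₀ = 1), with convergents p_k = a_k·p_{k-1} + p_{k-2}, q_k = a_k·q_{k-1} + q_{k-2} (p₋₁ = 1, q₋₁ = 0):
  k = 0: a₀ = 3; p₀/q₀ = 3/1; p₀² − 11·q₀² = 9 − 11 = -2.
  k = 1: m = 3, d = 2, a = ⌊(3 + 3)/2⌋ = 3; p/q = (3·3 + 1)/(3·1 + 0) = 10/3; p² − 11·q² = 100 − 99 = 1.
  The first convergent with p² − 11·q² = 1 gives the fundamental solution (x₁, y₁) = (10, 3).
Step 2: Apply the recurrence (x_{n+1}, y_{n+1}) = (x₁x_n + 11y₁y_n, x₁y_n + y₁x_n) repeatedly.
  From (x_1, y_1) = (10, 3): x_2 = 10·10 + 11·3·3 = 199; y_2 = 10·3 + 3·10 = 60.
  From (x_2, y_2) = (199, 60): x_3 = 10·199 + 11·3·60 = 3970; y_3 = 10·60 + 3·199 = 1197.
  From (x_3, y_3) = (3970, 1197): x_4 = 10·3970 + 11·3·1197 = 79201; y_4 = 10·1197 + 3·3970 = 23880.
  From (x_4, y_4) = (79201, 23880): x_5 = 10·79201 + 11·3·23880 = 1580050; y_5 = 10·23880 + 3·79201 = 476403.
  From (x_5, y_5) = (1580050, 476403): x_6 = 10·1580050 + 11·3·476403 = 31521799; y_6 = 10·476403 + 3·1580050 = 9504180.
Step 3: Verify x_6² - 11·y_6² = 993623812196401 - 993623812196400 = 1 (should be 1). ✓

(x_1, y_1) = (10, 3); (x_6, y_6) = (31521799, 9504180).


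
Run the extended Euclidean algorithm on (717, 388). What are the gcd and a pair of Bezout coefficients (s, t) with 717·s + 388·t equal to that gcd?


Euclidean algorithm on (717, 388) — divide until remainder is 0:
  717 = 1 · 388 + 329
  388 = 1 · 329 + 59
  329 = 5 · 59 + 34
  59 = 1 · 34 + 25
  34 = 1 · 25 + 9
  25 = 2 · 9 + 7
  9 = 1 · 7 + 2
  7 = 3 · 2 + 1
  2 = 2 · 1 + 0
gcd(717, 388) = 1.
Track Bezout coefficients alongside the remainders: start with r₀ = 717 = a·1 + b·0 (s = 1, t = 0) and r₁ = 388 = a·0 + b·1 (s = 0, t = 1); each new remainder r_{k+1} = r_{k-1} − q_k·r_k inherits s_{k+1} = s_{k-1} − q_k·s_k, t_{k+1} = t_{k-1} − q_k·t_k, so r_k = a·s_k + b·t_k at every step:
  q = 1: r = 329, s = 1 − 1·0 = 1, t = 0 − 1·1 = -1  (check: 717·1 + 388·(-1) = 329)
  q = 1: r = 59, s = 0 − 1·1 = -1, t = 1 − 1·(-1) = 2  (check: 717·(-1) + 388·2 = 59)
  q = 5: r = 34, s = 1 − 5·(-1) = 6, t = -1 − 5·2 = -11  (check: 717·6 + 388·(-11) = 34)
  q = 1: r = 25, s = -1 − 1·6 = -7, t = 2 − 1·(-11) = 13  (check: 717·(-7) + 388·13 = 25)
  q = 1: r = 9, s = 6 − 1·(-7) = 13, t = -11 − 1·13 = -24  (check: 717·13 + 388·(-24) = 9)
  q = 2: r = 7, s = -7 − 2·13 = -33, t = 13 − 2·(-24) = 61  (check: 717·(-33) + 388·61 = 7)
  q = 1: r = 2, s = 13 − 1·(-33) = 46, t = -24 − 1·61 = -85  (check: 717·46 + 388·(-85) = 2)
  q = 3: r = 1, s = -33 − 3·46 = -171, t = 61 − 3·(-85) = 316  (check: 717·(-171) + 388·316 = 1)
The row with r = 1 (the gcd) gives the Bezout coefficients s = -171, t = 316.
Result: 717 · (-171) + 388 · (316) = 1.

gcd(717, 388) = 1; s = -171, t = 316 (check: 717·(-171) + 388·316 = 1).


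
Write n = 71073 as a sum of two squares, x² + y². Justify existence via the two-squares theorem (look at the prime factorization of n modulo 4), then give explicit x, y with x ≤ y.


Step 1: Factor n = 71073 = 3^2 · 53 · 149.
Step 2: Check the mod-4 condition on each prime factor: 3 ≡ 3 (mod 4), exponent 2 (must be even); 53 ≡ 1 (mod 4), exponent 1; 149 ≡ 1 (mod 4), exponent 1.
All primes ≡ 3 (mod 4) appear to even exponent (or don't appear), so by the two-squares theorem n IS expressible as a sum of two squares.
Step 3: Build a representation. Group n = k² · m with k = 3 and m = 53 · 149 = 7897 (a product of primes ≡ 1 (mod 4)); a representation of m scales to one of n via (k·x)² + (k·y)² = k²(x² + y²). Each prime p ≡ 1 (mod 4) is itself a sum of two squares; find a² by testing p − a² for a perfect square:
  53: 53 − 1² = 52, 53 − 2² = 49 = 7² ⇒ 53 = 2² + 7².
  149: 149 − 1² = 148, 149 − 2² = 145, 149 − 3² = 140, 149 − 4² = 133, 149 − 5² = 124, 149 − 6² = 113, 149 − 7² = 100 = 10² ⇒ 149 = 7² + 10².
  Combine using the Brahmagupta–Fibonacci identity (a² + b²)(c² + d²) = (ac − bd)² + (ad + bc)² = (ac + bd)² + (ad − bc)²:
  53 · 149 = 7897: from (2² + 7²)(7² + 10²), take (2·7 − 7·10, 2·10 + 7·7) = (14 − 70, 20 + 49) = (-56, 69); dropping signs (only squares matter) gives (56, 69); check 56² + 69² = 3136 + 4761 = 7897 ✓.
  Scale by k = 3: (3·56, 3·69) = (168, 207).
Step 4: Order so x ≤ y and verify: 168² + 207² = 28224 + 42849 = 71073 = n. ✓

n = 71073 = 168² + 207² (one valid representation with x ≤ y).


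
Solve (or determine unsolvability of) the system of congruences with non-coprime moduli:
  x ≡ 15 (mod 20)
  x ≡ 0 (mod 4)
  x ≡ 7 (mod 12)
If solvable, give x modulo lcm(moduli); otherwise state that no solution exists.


Moduli 20, 4, 12 are not pairwise coprime, so CRT works modulo lcm(m_i) when all pairwise compatibility conditions hold.
Pairwise compatibility: gcd(m_i, m_j) must divide a_i - a_j for every pair.
Merge one congruence at a time:
  Start: x ≡ 15 (mod 20).
  Combine with x ≡ 0 (mod 4): gcd(20, 4) = 4, and 0 - 15 = -15 is NOT divisible by 4.
    ⇒ system is inconsistent (no integer solution).

No solution (the system is inconsistent).


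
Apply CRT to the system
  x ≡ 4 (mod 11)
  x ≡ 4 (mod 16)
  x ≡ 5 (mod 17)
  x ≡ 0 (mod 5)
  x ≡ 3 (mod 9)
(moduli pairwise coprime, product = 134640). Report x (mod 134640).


Product of moduli M = 11 · 16 · 17 · 5 · 9 = 134640.
Merge one congruence at a time:
  Start: x ≡ 4 (mod 11).
  Combine with x ≡ 4 (mod 16); new modulus lcm = 176.
    Write x = 4 + 11·t and substitute into x ≡ 4 (mod 16): 11·t ≡ 4 − 4 = 0 (mod 16).
    The inverse of 11 mod 16 is 3 (since 11·3 = 33 = 2·16 + 1), so t ≡ 3·0 = 0 ≡ 0 (mod 16).
    Then x = 4 + 11·0 = 4, valid modulo lcm(11, 16) = 176: x ≡ 4 (mod 176).
  Combine with x ≡ 5 (mod 17); new modulus lcm = 2992.
    Write x = 4 + 176·t and substitute into x ≡ 5 (mod 17): 176·t ≡ 5 − 4 = 1 (mod 17).
    Reduce coefficients mod 17: 6·t ≡ 1 (mod 17).
    The inverse of 6 mod 17 is 3 (since 6·3 = 18 = 1·17 + 1), so t ≡ 3·1 = 3 ≡ 3 (mod 17).
    Then x = 4 + 176·3 = 532, valid modulo lcm(176, 17) = 2992: x ≡ 532 (mod 2992).
  Combine with x ≡ 0 (mod 5); new modulus lcm = 14960.
    Write x = 532 + 2992·t and substitute into x ≡ 0 (mod 5): 2992·t ≡ 0 − 532 = -532 (mod 5).
    Reduce coefficients mod 5: 2·t ≡ 3 (mod 5).
    The inverse of 2 mod 5 is 3 (since 2·3 = 6 = 1·5 + 1), so t ≡ 3·3 = 9 ≡ 4 (mod 5).
    Then x = 532 + 2992·4 = 12500, valid modulo lcm(2992, 5) = 14960: x ≡ 12500 (mod 14960).
  Combine with x ≡ 3 (mod 9); new modulus lcm = 134640.
    Write x = 12500 + 14960·t and substitute into x ≡ 3 (mod 9): 14960·t ≡ 3 − 12500 = -12497 (mod 9).
    Reduce coefficients mod 9: 2·t ≡ 4 (mod 9).
    The inverse of 2 mod 9 is 5 (since 2·5 = 10 = 1·9 + 1), so t ≡ 5·4 = 20 ≡ 2 (mod 9).
    Then x = 12500 + 14960·2 = 42420, valid modulo lcm(14960, 9) = 134640: x ≡ 42420 (mod 134640).
Verify against each original: 42420 mod 11 = 4, 42420 mod 16 = 4, 42420 mod 17 = 5, 42420 mod 5 = 0, 42420 mod 9 = 3.

x ≡ 42420 (mod 134640).


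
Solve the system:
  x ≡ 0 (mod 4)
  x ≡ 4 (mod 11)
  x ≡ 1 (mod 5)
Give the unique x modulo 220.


Moduli 4, 11, 5 are pairwise coprime; by CRT there is a unique solution modulo M = 4 · 11 · 5 = 220.
Solve pairwise, accumulating the modulus:
  Start with x ≡ 0 (mod 4).
  Combine with x ≡ 4 (mod 11): since gcd(4, 11) = 1, we get a unique residue mod 44.
    Write x = 0 + 4·t and substitute into x ≡ 4 (mod 11): 4·t ≡ 4 − 0 = 4 (mod 11).
    The inverse of 4 mod 11 is 3 (since 4·3 = 12 = 1·11 + 1), so t ≡ 3·4 = 12 ≡ 1 (mod 11).
    Then x = 0 + 4·1 = 4, valid modulo lcm(4, 11) = 44: x ≡ 4 (mod 44).
  Combine with x ≡ 1 (mod 5): since gcd(44, 5) = 1, we get a unique residue mod 220.
    Write x = 4 + 44·t and substitute into x ≡ 1 (mod 5): 44·t ≡ 1 − 4 = -3 (mod 5).
    Reduce coefficients mod 5: 4·t ≡ 2 (mod 5).
    The inverse of 4 mod 5 is 4 (since 4·4 = 16 = 3·5 + 1), so t ≡ 4·2 = 8 ≡ 3 (mod 5).
    Then x = 4 + 44·3 = 136, valid modulo lcm(44, 5) = 220: x ≡ 136 (mod 220).
Verify: 136 mod 4 = 0 ✓, 136 mod 11 = 4 ✓, 136 mod 5 = 1 ✓.

x ≡ 136 (mod 220).


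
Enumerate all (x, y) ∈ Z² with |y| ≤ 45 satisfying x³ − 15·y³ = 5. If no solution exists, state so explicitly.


The equation is x³ - 15y³ = 5. For fixed y, x³ = 15·y³ + 5, so a solution requires the RHS to be a perfect cube.
Strategy: iterate y from -45 to 45, compute RHS = 15·y³ + 5, and check whether it is a (positive or negative) perfect cube.
Check small values of y:
  y = 0: RHS = 5 is not a perfect cube.
  y = 1: RHS = 20 is not a perfect cube.
  y = -1: RHS = -10 is not a perfect cube.
  y = 2: RHS = 125 = (5)³ ⇒ x = 5 works.
  y = -2: RHS = -115 is not a perfect cube.
  y = 3: RHS = 410 is not a perfect cube.
  y = -3: RHS = -400 is not a perfect cube.
Continuing the search up to |y| = 45 finds no further solutions beyond those listed.
Collected solutions: (5, 2).

Solutions (with |y| ≤ 45): (5, 2).


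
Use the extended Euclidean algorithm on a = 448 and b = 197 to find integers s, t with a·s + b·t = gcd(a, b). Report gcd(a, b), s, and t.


Euclidean algorithm on (448, 197) — divide until remainder is 0:
  448 = 2 · 197 + 54
  197 = 3 · 54 + 35
  54 = 1 · 35 + 19
  35 = 1 · 19 + 16
  19 = 1 · 16 + 3
  16 = 5 · 3 + 1
  3 = 3 · 1 + 0
gcd(448, 197) = 1.
Track Bezout coefficients alongside the remainders: start with r₀ = 448 = a·1 + b·0 (s = 1, t = 0) and r₁ = 197 = a·0 + b·1 (s = 0, t = 1); each new remainder r_{k+1} = r_{k-1} − q_k·r_k inherits s_{k+1} = s_{k-1} − q_k·s_k, t_{k+1} = t_{k-1} − q_k·t_k, so r_k = a·s_k + b·t_k at every step:
  q = 2: r = 54, s = 1 − 2·0 = 1, t = 0 − 2·1 = -2  (check: 448·1 + 197·(-2) = 54)
  q = 3: r = 35, s = 0 − 3·1 = -3, t = 1 − 3·(-2) = 7  (check: 448·(-3) + 197·7 = 35)
  q = 1: r = 19, s = 1 − 1·(-3) = 4, t = -2 − 1·7 = -9  (check: 448·4 + 197·(-9) = 19)
  q = 1: r = 16, s = -3 − 1·4 = -7, t = 7 − 1·(-9) = 16  (check: 448·(-7) + 197·16 = 16)
  q = 1: r = 3, s = 4 − 1·(-7) = 11, t = -9 − 1·16 = -25  (check: 448·11 + 197·(-25) = 3)
  q = 5: r = 1, s = -7 − 5·11 = -62, t = 16 − 5·(-25) = 141  (check: 448·(-62) + 197·141 = 1)
The row with r = 1 (the gcd) gives the Bezout coefficients s = -62, t = 141.
Result: 448 · (-62) + 197 · (141) = 1.

gcd(448, 197) = 1; s = -62, t = 141 (check: 448·(-62) + 197·141 = 1).


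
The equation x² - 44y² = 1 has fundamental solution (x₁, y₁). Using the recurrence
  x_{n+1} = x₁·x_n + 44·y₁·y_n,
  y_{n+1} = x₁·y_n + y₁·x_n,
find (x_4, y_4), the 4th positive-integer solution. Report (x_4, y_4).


Step 1: Find the fundamental solution (x₁, y₁) of x² - 44y² = 1.
  Expand √44 as a continued fraction. a₀ = ⌊√44⌋ = 6; iterate m_{k+1} = d_k·a_k − m_k, d_{k+1} = (44 − m_{k+1}²)/d_k, a_{k+1} = ⌊(a₀ + m_{k+1})/d_{k+1}⌋ (starting m₀ = 0, d₀ = 1), with convergents p_k = a_k·p_{k-1} + p_{k-2}, q_k = a_k·q_{k-1} + q_{k-2} (p₋₁ = 1, q₋₁ = 0):
  k = 0: a₀ = 6; p₀/q₀ = 6/1; p₀² − 44·q₀² = 36 − 44 = -8.
  k = 1: m = 6, d = 8, a = ⌊(6 + 6)/8⌋ = 1; p/q = (1·6 + 1)/(1·1 + 0) = 7/1; p² − 44·q² = 49 − 44 = 5.
  k = 2: m = 2, d = 5, a = ⌊(6 + 2)/5⌋ = 1; p/q = (1·7 + 6)/(1·1 + 1) = 13/2; p² − 44·q² = 169 − 176 = -7.
  k = 3: m = 3, d = 7, a = ⌊(6 + 3)/7⌋ = 1; p/q = (1·13 + 7)/(1·2 + 1) = 20/3; p² − 44·q² = 400 − 396 = 4.
  k = 4: m = 4, d = 4, a = ⌊(6 + 4)/4⌋ = 2; p/q = (2·20 + 13)/(2·3 + 2) = 53/8; p² − 44·q² = 2809 − 2816 = -7.
  k = 5: m = 4, d = 7, a = ⌊(6 + 4)/7⌋ = 1; p/q = (1·53 + 20)/(1·8 + 3) = 73/11; p² − 44·q² = 5329 − 5324 = 5.
  k = 6: m = 3, d = 5, a = ⌊(6 + 3)/5⌋ = 1; p/q = (1·73 + 53)/(1·11 + 8) = 126/19; p² − 44·q² = 15876 − 15884 = -8.
  k = 7: m = 2, d = 8, a = ⌊(6 + 2)/8⌋ = 1; p/q = (1·126 + 73)/(1·19 + 11) = 199/30; p² − 44·q² = 39601 − 39600 = 1.
  The first convergent with p² − 44·q² = 1 gives the fundamental solution (x₁, y₁) = (199, 30).
Step 2: Apply the recurrence (x_{n+1}, y_{n+1}) = (x₁x_n + 44y₁y_n, x₁y_n + y₁x_n) repeatedly.
  From (x_1, y_1) = (199, 30): x_2 = 199·199 + 44·30·30 = 79201; y_2 = 199·30 + 30·199 = 11940.
  From (x_2, y_2) = (79201, 11940): x_3 = 199·79201 + 44·30·11940 = 31521799; y_3 = 199·11940 + 30·79201 = 4752090.
  From (x_3, y_3) = (31521799, 4752090): x_4 = 199·31521799 + 44·30·4752090 = 12545596801; y_4 = 199·4752090 + 30·31521799 = 1891319880.
Step 3: Verify x_4² - 44·y_4² = 157391999093261433601 - 157391999093261433600 = 1 (should be 1). ✓

(x_1, y_1) = (199, 30); (x_4, y_4) = (12545596801, 1891319880).


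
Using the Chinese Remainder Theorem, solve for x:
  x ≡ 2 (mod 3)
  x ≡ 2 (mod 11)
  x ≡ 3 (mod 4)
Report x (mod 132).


Moduli 3, 11, 4 are pairwise coprime; by CRT there is a unique solution modulo M = 3 · 11 · 4 = 132.
Solve pairwise, accumulating the modulus:
  Start with x ≡ 2 (mod 3).
  Combine with x ≡ 2 (mod 11): since gcd(3, 11) = 1, we get a unique residue mod 33.
    Write x = 2 + 3·t and substitute into x ≡ 2 (mod 11): 3·t ≡ 2 − 2 = 0 (mod 11).
    The inverse of 3 mod 11 is 4 (since 3·4 = 12 = 1·11 + 1), so t ≡ 4·0 = 0 ≡ 0 (mod 11).
    Then x = 2 + 3·0 = 2, valid modulo lcm(3, 11) = 33: x ≡ 2 (mod 33).
  Combine with x ≡ 3 (mod 4): since gcd(33, 4) = 1, we get a unique residue mod 132.
    Write x = 2 + 33·t and substitute into x ≡ 3 (mod 4): 33·t ≡ 3 − 2 = 1 (mod 4).
    Reduce coefficients mod 4: 1·t ≡ 1 (mod 4).
    So t ≡ 1 (mod 4).
    Then x = 2 + 33·1 = 35, valid modulo lcm(33, 4) = 132: x ≡ 35 (mod 132).
Verify: 35 mod 3 = 2 ✓, 35 mod 11 = 2 ✓, 35 mod 4 = 3 ✓.

x ≡ 35 (mod 132).


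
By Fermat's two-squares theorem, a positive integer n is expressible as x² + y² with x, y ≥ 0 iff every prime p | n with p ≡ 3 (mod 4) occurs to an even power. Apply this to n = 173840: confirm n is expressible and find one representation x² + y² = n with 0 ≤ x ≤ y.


Step 1: Factor n = 173840 = 2^4 · 5 · 41 · 53.
Step 2: Check the mod-4 condition on each prime factor: 2 = 2 (special); 5 ≡ 1 (mod 4), exponent 1; 41 ≡ 1 (mod 4), exponent 1; 53 ≡ 1 (mod 4), exponent 1.
All primes ≡ 3 (mod 4) appear to even exponent (or don't appear), so by the two-squares theorem n IS expressible as a sum of two squares.
Step 3: Build a representation. Group n = k² · m with k = 4 and m = 5 · 41 · 53 = 10865 (a product of primes ≡ 1 (mod 4)); a representation of m scales to one of n via (k·x)² + (k·y)² = k²(x² + y²). Each prime p ≡ 1 (mod 4) is itself a sum of two squares; find a² by testing p − a² for a perfect square:
  5: 5 − 1² = 4 = 2² ⇒ 5 = 1² + 2².
  41: 41 − 1² = 40, 41 − 2² = 37, 41 − 3² = 32, 41 − 4² = 25 = 5² ⇒ 41 = 4² + 5².
  53: 53 − 1² = 52, 53 − 2² = 49 = 7² ⇒ 53 = 2² + 7².
  Combine using the Brahmagupta–Fibonacci identity (a² + b²)(c² + d²) = (ac − bd)² + (ad + bc)² = (ac + bd)² + (ad − bc)²:
  5 · 41 = 205: from (1² + 2²)(4² + 5²), take (1·4 − 2·5, 1·5 + 2·4) = (4 − 10, 5 + 8) = (-6, 13); dropping signs (only squares matter) gives (6, 13); check 6² + 13² = 36 + 169 = 205 ✓.
  205 · 53 = 10865: from (6² + 13²)(2² + 7²), take (6·2 − 13·7, 6·7 + 13·2) = (12 − 91, 42 + 26) = (-79, 68); dropping signs (only squares matter) gives (79, 68); check 79² + 68² = 6241 + 4624 = 10865 ✓.
  Scale by k = 4: (4·79, 4·68) = (316, 272).
Step 4: Order so x ≤ y and verify: 272² + 316² = 73984 + 99856 = 173840 = n. ✓

n = 173840 = 272² + 316² (one valid representation with x ≤ y).


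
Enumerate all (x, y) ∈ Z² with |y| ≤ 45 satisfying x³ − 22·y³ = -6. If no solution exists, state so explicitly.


The equation is x³ - 22y³ = -6. For fixed y, x³ = 22·y³ − 6, so a solution requires the RHS to be a perfect cube.
Strategy: iterate y from -45 to 45, compute RHS = 22·y³ − 6, and check whether it is a (positive or negative) perfect cube.
Check small values of y:
  y = 0: RHS = -6 is not a perfect cube.
  y = 1: RHS = 16 is not a perfect cube.
  y = -1: RHS = -28 is not a perfect cube.
  y = 2: RHS = 170 is not a perfect cube.
  y = -2: RHS = -182 is not a perfect cube.
  y = 3: RHS = 588 is not a perfect cube.
  y = -3: RHS = -600 is not a perfect cube.
Continuing, at y = 5: RHS = 2744 = (14)³ ⇒ x = 14 works.
Searching the remaining y in |y| ≤ 45 finds no further solutions.
Collected solutions: (14, 5).

Solutions (with |y| ≤ 45): (14, 5).


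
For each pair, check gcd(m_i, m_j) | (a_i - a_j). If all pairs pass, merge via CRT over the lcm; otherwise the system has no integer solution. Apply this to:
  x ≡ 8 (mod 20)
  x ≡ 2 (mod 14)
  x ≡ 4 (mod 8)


Moduli 20, 14, 8 are not pairwise coprime, so CRT works modulo lcm(m_i) when all pairwise compatibility conditions hold.
Pairwise compatibility: gcd(m_i, m_j) must divide a_i - a_j for every pair.
Merge one congruence at a time:
  Start: x ≡ 8 (mod 20).
  Combine with x ≡ 2 (mod 14): gcd(20, 14) = 2; 2 - 8 = -6, which IS divisible by 2, so compatible.
    Write x = 8 + 20·t and substitute into x ≡ 2 (mod 14): 20·t ≡ 2 − 8 = -6 (mod 14).
    Divide the congruence (and modulus) by g = 2: 10·t ≡ -3 (mod 7).
    Reduce coefficients mod 7: 3·t ≡ 4 (mod 7).
    The inverse of 3 mod 7 is 5 (since 3·5 = 15 = 2·7 + 1), so t ≡ 5·4 = 20 ≡ 6 (mod 7).
    Then x = 8 + 20·6 = 128, valid modulo lcm(20, 14) = 140: x ≡ 128 (mod 140).
  Combine with x ≡ 4 (mod 8): gcd(140, 8) = 4; 4 - 128 = -124, which IS divisible by 4, so compatible.
    Write x = 128 + 140·t and substitute into x ≡ 4 (mod 8): 140·t ≡ 4 − 128 = -124 (mod 8).
    Divide the congruence (and modulus) by g = 4: 35·t ≡ -31 (mod 2).
    Reduce coefficients mod 2: 1·t ≡ 1 (mod 2).
    So t ≡ 1 (mod 2).
    Then x = 128 + 140·1 = 268, valid modulo lcm(140, 8) = 280: x ≡ 268 (mod 280).
Verify: 268 mod 20 = 8, 268 mod 14 = 2, 268 mod 8 = 4.

x ≡ 268 (mod 280).


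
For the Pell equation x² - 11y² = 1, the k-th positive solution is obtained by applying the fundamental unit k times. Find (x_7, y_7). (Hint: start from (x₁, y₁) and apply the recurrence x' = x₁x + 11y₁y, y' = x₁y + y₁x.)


Step 1: Find the fundamental solution (x₁, y₁) of x² - 11y² = 1.
  Expand √11 as a continued fraction. a₀ = ⌊√11⌋ = 3; iterate m_{k+1} = d_k·a_k − m_k, d_{k+1} = (11 − m_{k+1}²)/d_k, a_{k+1} = ⌊(a₀ + m_{k+1})/d_{k+1}⌋ (starting m₀ = 0, d₀ = 1), with convergents p_k = a_k·p_{k-1} + p_{k-2}, q_k = a_k·q_{k-1} + q_{k-2} (p₋₁ = 1, q₋₁ = 0):
  k = 0: a₀ = 3; p₀/q₀ = 3/1; p₀² − 11·q₀² = 9 − 11 = -2.
  k = 1: m = 3, d = 2, a = ⌊(3 + 3)/2⌋ = 3; p/q = (3·3 + 1)/(3·1 + 0) = 10/3; p² − 11·q² = 100 − 99 = 1.
  The first convergent with p² − 11·q² = 1 gives the fundamental solution (x₁, y₁) = (10, 3).
Step 2: Apply the recurrence (x_{n+1}, y_{n+1}) = (x₁x_n + 11y₁y_n, x₁y_n + y₁x_n) repeatedly.
  From (x_1, y_1) = (10, 3): x_2 = 10·10 + 11·3·3 = 199; y_2 = 10·3 + 3·10 = 60.
  From (x_2, y_2) = (199, 60): x_3 = 10·199 + 11·3·60 = 3970; y_3 = 10·60 + 3·199 = 1197.
  From (x_3, y_3) = (3970, 1197): x_4 = 10·3970 + 11·3·1197 = 79201; y_4 = 10·1197 + 3·3970 = 23880.
  From (x_4, y_4) = (79201, 23880): x_5 = 10·79201 + 11·3·23880 = 1580050; y_5 = 10·23880 + 3·79201 = 476403.
  From (x_5, y_5) = (1580050, 476403): x_6 = 10·1580050 + 11·3·476403 = 31521799; y_6 = 10·476403 + 3·1580050 = 9504180.
  From (x_6, y_6) = (31521799, 9504180): x_7 = 10·31521799 + 11·3·9504180 = 628855930; y_7 = 10·9504180 + 3·31521799 = 189607197.
Step 3: Verify x_7² - 11·y_7² = 395459780696164900 - 395459780696164899 = 1 (should be 1). ✓

(x_1, y_1) = (10, 3); (x_7, y_7) = (628855930, 189607197).


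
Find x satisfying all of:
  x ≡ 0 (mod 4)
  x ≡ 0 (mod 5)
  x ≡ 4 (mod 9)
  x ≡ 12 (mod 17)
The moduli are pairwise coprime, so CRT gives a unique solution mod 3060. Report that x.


Product of moduli M = 4 · 5 · 9 · 17 = 3060.
Merge one congruence at a time:
  Start: x ≡ 0 (mod 4).
  Combine with x ≡ 0 (mod 5); new modulus lcm = 20.
    Write x = 0 + 4·t and substitute into x ≡ 0 (mod 5): 4·t ≡ 0 − 0 = 0 (mod 5).
    The inverse of 4 mod 5 is 4 (since 4·4 = 16 = 3·5 + 1), so t ≡ 4·0 = 0 ≡ 0 (mod 5).
    Then x = 0 + 4·0 = 0, valid modulo lcm(4, 5) = 20: x ≡ 0 (mod 20).
  Combine with x ≡ 4 (mod 9); new modulus lcm = 180.
    Write x = 0 + 20·t and substitute into x ≡ 4 (mod 9): 20·t ≡ 4 − 0 = 4 (mod 9).
    Reduce coefficients mod 9: 2·t ≡ 4 (mod 9).
    The inverse of 2 mod 9 is 5 (since 2·5 = 10 = 1·9 + 1), so t ≡ 5·4 = 20 ≡ 2 (mod 9).
    Then x = 0 + 20·2 = 40, valid modulo lcm(20, 9) = 180: x ≡ 40 (mod 180).
  Combine with x ≡ 12 (mod 17); new modulus lcm = 3060.
    Write x = 40 + 180·t and substitute into x ≡ 12 (mod 17): 180·t ≡ 12 − 40 = -28 (mod 17).
    Reduce coefficients mod 17: 10·t ≡ 6 (mod 17).
    The inverse of 10 mod 17 is 12 (since 10·12 = 120 = 7·17 + 1), so t ≡ 12·6 = 72 ≡ 4 (mod 17).
    Then x = 40 + 180·4 = 760, valid modulo lcm(180, 17) = 3060: x ≡ 760 (mod 3060).
Verify against each original: 760 mod 4 = 0, 760 mod 5 = 0, 760 mod 9 = 4, 760 mod 17 = 12.

x ≡ 760 (mod 3060).


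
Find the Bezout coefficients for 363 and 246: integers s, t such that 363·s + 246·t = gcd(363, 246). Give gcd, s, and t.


Euclidean algorithm on (363, 246) — divide until remainder is 0:
  363 = 1 · 246 + 117
  246 = 2 · 117 + 12
  117 = 9 · 12 + 9
  12 = 1 · 9 + 3
  9 = 3 · 3 + 0
gcd(363, 246) = 3.
Track Bezout coefficients alongside the remainders: start with r₀ = 363 = a·1 + b·0 (s = 1, t = 0) and r₁ = 246 = a·0 + b·1 (s = 0, t = 1); each new remainder r_{k+1} = r_{k-1} − q_k·r_k inherits s_{k+1} = s_{k-1} − q_k·s_k, t_{k+1} = t_{k-1} − q_k·t_k, so r_k = a·s_k + b·t_k at every step:
  q = 1: r = 117, s = 1 − 1·0 = 1, t = 0 − 1·1 = -1  (check: 363·1 + 246·(-1) = 117)
  q = 2: r = 12, s = 0 − 2·1 = -2, t = 1 − 2·(-1) = 3  (check: 363·(-2) + 246·3 = 12)
  q = 9: r = 9, s = 1 − 9·(-2) = 19, t = -1 − 9·3 = -28  (check: 363·19 + 246·(-28) = 9)
  q = 1: r = 3, s = -2 − 1·19 = -21, t = 3 − 1·(-28) = 31  (check: 363·(-21) + 246·31 = 3)
The row with r = 3 (the gcd) gives the Bezout coefficients s = -21, t = 31.
Result: 363 · (-21) + 246 · (31) = 3.

gcd(363, 246) = 3; s = -21, t = 31 (check: 363·(-21) + 246·31 = 3).


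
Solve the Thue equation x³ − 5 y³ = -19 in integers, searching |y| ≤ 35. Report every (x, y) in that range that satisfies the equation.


The equation is x³ - 5y³ = -19. For fixed y, x³ = 5·y³ − 19, so a solution requires the RHS to be a perfect cube.
Strategy: iterate y from -35 to 35, compute RHS = 5·y³ − 19, and check whether it is a (positive or negative) perfect cube.
Check small values of y:
  y = 0: RHS = -19 is not a perfect cube.
  y = 1: RHS = -14 is not a perfect cube.
  y = -1: RHS = -24 is not a perfect cube.
  y = 2: RHS = 21 is not a perfect cube.
  y = -2: RHS = -59 is not a perfect cube.
  y = 3: RHS = 116 is not a perfect cube.
  y = -3: RHS = -154 is not a perfect cube.
Continuing the search up to |y| = 35 finds no solutions either.
No (x, y) in the scanned range satisfies the equation.

No integer solutions with |y| ≤ 35.
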